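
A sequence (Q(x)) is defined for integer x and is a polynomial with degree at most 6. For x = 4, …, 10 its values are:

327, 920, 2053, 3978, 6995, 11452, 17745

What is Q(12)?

37663

First differences: 593, 1133, 1925, 3017, 4457, 6293. Second differences: 540, 792, 1092, 1440, 1836. Third differences: 252, 300, 348, 396. Fourth differences: 48, 48, 48.
Level-4 differences are constant, so Q has degree 4.
Fitting a degree-4 polynomial gives Q(x) = 2x^4 - 2x³ - 2x² - 5x - 5.
Then Q(12) = 37663.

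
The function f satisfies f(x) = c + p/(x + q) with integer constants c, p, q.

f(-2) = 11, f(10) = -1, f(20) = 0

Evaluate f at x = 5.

-3

(f(x) − c)(x + q) = p for each data point; the three points give a linear system in c and q, then p follows.
Solving: c = 1, q = 0, p = -20, so f(x) = 1 − 20/(x + 0).
Then f(5) = 1 − 20/5 = -3.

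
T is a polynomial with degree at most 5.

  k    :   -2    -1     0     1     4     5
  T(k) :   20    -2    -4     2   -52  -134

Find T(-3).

Write T(k) = ak^5 + bk^4 + ck³ + dk² + ek + p; the 6 given values yield a linear system in the 6 coefficients.
Solving, the top 2 coefficients vanish, and T(k) = -2k³ + 4k² + 4k - 4.
Then T(-3) = 74.

74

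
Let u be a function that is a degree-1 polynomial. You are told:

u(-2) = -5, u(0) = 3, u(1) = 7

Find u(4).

Write u(x) = ax + b; the 3 given values yield a linear system in the 2 coefficients.
Solving, u(x) = 4x + 3.
Then u(4) = 19.

19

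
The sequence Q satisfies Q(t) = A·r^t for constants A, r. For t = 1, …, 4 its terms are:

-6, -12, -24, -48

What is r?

2

Consecutive ratio: -12/(-6) = 2, and -24/(-12) = 2, so r = 2.
Then A·2^1 = -6 gives A = -3, and Q(t) = -3·2^t.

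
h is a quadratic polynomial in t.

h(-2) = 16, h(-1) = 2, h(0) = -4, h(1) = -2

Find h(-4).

First differences: -14, -6, 2. Second differences: 8, 8.
Level-2 differences are constant, so h has degree 2.
Fitting a degree-2 polynomial gives h(t) = 4t² - 2t - 4.
Then h(-4) = 68.

68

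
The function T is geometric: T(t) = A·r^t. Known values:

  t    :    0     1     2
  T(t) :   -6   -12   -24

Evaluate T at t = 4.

Consecutive ratio: -12/(-6) = 2, and -24/(-12) = 2, so r = 2.
Then A·2^0 = -6 gives A = -6, and T(t) = -6·2^t.
T(4) = -6·2^4 = -96.

-96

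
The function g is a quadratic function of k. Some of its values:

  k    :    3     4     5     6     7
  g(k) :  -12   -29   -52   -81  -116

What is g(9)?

First differences: -17, -23, -29, -35. Second differences: -6, -6, -6.
Level-2 differences are constant, so g has degree 2.
Fitting a degree-2 polynomial gives g(k) = -3k² + 4k + 3.
Then g(9) = -204.

-204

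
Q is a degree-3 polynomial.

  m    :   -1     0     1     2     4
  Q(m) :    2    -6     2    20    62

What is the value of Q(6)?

72

Write Q(m) = am³ + bm² + cm + d; the 5 given values yield a linear system in the 4 coefficients.
Solving, Q(m) = -m³ + 8m² + m - 6.
Then Q(6) = 72.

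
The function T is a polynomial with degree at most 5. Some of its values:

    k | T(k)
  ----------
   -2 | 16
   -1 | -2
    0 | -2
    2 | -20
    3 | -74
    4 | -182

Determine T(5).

-362

Write T(k) = ak^5 + bk^4 + ck³ + dk² + ek + p; the 6 given values yield a linear system in the 6 coefficients.
Solving, the top 2 coefficients vanish, and T(k) = -3k³ + 3k - 2.
Then T(5) = -362.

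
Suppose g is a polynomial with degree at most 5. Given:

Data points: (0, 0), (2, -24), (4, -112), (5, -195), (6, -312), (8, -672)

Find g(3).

Write g(x) = ax^5 + bx^4 + cx³ + dx² + ex + p; the 6 given values yield a linear system in the 6 coefficients.
Solving, the top 2 coefficients vanish, and g(x) = -x³ - 2x² - 4x.
Then g(3) = -57.

-57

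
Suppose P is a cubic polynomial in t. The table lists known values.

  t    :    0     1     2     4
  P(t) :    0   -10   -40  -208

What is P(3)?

Write P(t) = at³ + bt² + ct + d; the 4 given values yield a linear system in the 4 coefficients.
Solving, P(t) = -2t³ - 4t² - 4t.
Then P(3) = -102.

-102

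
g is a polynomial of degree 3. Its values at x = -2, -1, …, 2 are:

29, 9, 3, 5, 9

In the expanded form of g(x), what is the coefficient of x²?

First differences: -20, -6, 2, 4. Second differences: 14, 8, 2. Third differences: -6, -6.
Level-3 differences are constant, so g has degree 3.
Fitting a degree-3 polynomial gives g(x) = -x³ + 4x² - x + 3.
The coefficient of x² is 4.

4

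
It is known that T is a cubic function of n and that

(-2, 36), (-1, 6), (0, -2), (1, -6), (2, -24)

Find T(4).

-174

First differences: -30, -8, -4, -18. Second differences: 22, 4, -14. Third differences: -18, -18.
Level-3 differences are constant, so T has degree 3.
Fitting a degree-3 polynomial gives T(n) = -3n³ + 2n² - 3n - 2.
Then T(4) = -174.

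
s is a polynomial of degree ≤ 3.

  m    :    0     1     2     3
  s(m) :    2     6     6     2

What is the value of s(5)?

First differences: 4, 0, -4. Second differences: -4, -4.
Level-2 differences are constant, so s has degree 2.
Fitting a degree-2 polynomial gives s(m) = -2m² + 6m + 2.
Then s(5) = -18.

-18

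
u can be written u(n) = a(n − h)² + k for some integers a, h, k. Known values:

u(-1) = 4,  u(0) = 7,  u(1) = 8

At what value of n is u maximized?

First differences 3, 1; second difference -2 = 2a, so a = -1.
Expanding, the n-coefficient is −2ah = 2h; matching it to the data gives h = 1, and then k = 8.
So u(n) = -1(n − 1)² + 8.
Hence h = 1.

1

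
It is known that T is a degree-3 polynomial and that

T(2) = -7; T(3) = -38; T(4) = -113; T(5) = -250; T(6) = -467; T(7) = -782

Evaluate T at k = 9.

First differences: -31, -75, -137, -217, -315. Second differences: -44, -62, -80, -98. Third differences: -18, -18, -18.
Level-3 differences are constant, so T has degree 3.
Fitting a degree-3 polynomial gives T(k) = -3k³ + 5k² + k - 5.
Then T(9) = -1778.

-1778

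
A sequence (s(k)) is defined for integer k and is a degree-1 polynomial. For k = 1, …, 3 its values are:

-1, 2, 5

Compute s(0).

First differences: 3, 3.
Level-1 differences are constant, so s has degree 1.
Fitting a degree-1 polynomial gives s(k) = 3k - 4.
Then s(0) = -4.

-4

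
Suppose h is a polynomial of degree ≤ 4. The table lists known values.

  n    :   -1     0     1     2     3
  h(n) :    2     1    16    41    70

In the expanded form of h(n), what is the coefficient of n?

First differences: -1, 15, 25, 29. Second differences: 16, 10, 4. Third differences: -6, -6.
Level-3 differences are constant, so h has degree 3.
Fitting a degree-3 polynomial gives h(n) = -n³ + 8n² + 8n + 1.
The coefficient of n is 8.

8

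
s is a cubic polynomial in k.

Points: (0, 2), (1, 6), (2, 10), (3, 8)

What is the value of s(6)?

Write s(k) = ak³ + bk² + ck + d; the 4 given values yield a linear system in the 4 coefficients.
Solving, s(k) = -k³ + 3k² + 2k + 2.
Then s(6) = -94.

-94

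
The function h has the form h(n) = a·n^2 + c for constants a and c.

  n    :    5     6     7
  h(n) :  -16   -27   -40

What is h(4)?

-7

From h(5) = -16 and h(6) = -27: 25a + c = -16 and 36a + c = -27.
Subtracting: 11a = -11, so a = -1; then c = -16 − (-1)·25 = 9.
So h(n) = -1n² + 9, and h(4) = -7.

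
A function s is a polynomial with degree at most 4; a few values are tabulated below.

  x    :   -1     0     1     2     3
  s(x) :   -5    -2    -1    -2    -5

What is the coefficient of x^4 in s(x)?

0

First differences: 3, 1, -1, -3. Second differences: -2, -2, -2.
Level-2 differences are constant, so s has degree 2.
Fitting a degree-2 polynomial gives s(x) = -x² + 2x - 2.
The coefficient of x^4 is 0.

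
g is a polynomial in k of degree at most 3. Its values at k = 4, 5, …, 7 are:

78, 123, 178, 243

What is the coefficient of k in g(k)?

0

First differences: 45, 55, 65. Second differences: 10, 10.
Level-2 differences are constant, so g has degree 2.
Fitting a degree-2 polynomial gives g(k) = 5k² - 2.
The coefficient of k is 0.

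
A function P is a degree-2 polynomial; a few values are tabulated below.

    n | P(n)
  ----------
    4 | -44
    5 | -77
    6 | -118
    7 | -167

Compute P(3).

First differences: -33, -41, -49. Second differences: -8, -8.
Level-2 differences are constant, so P has degree 2.
Fitting a degree-2 polynomial gives P(n) = -4n² + 3n + 8.
Then P(3) = -19.

-19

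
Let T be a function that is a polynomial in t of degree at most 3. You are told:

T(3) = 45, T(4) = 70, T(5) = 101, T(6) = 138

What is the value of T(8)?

230

Write T(t) = at³ + bt² + ct + d; the 4 given values yield a linear system in the 4 coefficients.
Solving, the leading coefficient vanishes, and T(t) = 3t² + 4t + 6.
Then T(8) = 230.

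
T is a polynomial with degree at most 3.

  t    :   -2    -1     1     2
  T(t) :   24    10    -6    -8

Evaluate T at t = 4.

0

Write T(t) = at³ + bt² + ct + d; the 4 given values yield a linear system in the 4 coefficients.
Solving, the leading coefficient vanishes, and T(t) = 2t² - 8t.
Then T(4) = 0.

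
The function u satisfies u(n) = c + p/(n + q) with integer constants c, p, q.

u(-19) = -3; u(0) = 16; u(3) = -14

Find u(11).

-6

(u(n) − c)(n + q) = p for each data point; the three points give a linear system in c and q, then p follows.
Solving: c = -4, q = -1, p = -20, so u(n) = -4 − 20/(n − 1).
Then u(11) = -4 − 20/10 = -6.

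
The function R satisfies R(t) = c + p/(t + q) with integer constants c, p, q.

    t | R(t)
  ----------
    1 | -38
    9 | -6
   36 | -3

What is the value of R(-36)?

-1

(R(t) − c)(t + q) = p for each data point; the three points give a linear system in c and q, then p follows.
Solving: c = -2, q = 0, p = -36, so R(t) = -2 − 36/(t + 0).
Then R(-36) = -2 − 36/(-36) = -1.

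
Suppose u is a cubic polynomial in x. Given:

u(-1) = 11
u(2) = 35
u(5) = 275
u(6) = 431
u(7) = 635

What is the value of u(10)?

1595

Write u(x) = ax³ + bx² + cx + d; the 5 given values yield a linear system in the 4 coefficients.
Solving, u(x) = x³ + 6x² - x + 5.
Then u(10) = 1595.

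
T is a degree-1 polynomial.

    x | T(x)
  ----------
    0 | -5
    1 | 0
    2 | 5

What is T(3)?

First differences: 5, 5.
Level-1 differences are constant, so T has degree 1.
Fitting a degree-1 polynomial gives T(x) = 5x - 5.
Then T(3) = 10.

10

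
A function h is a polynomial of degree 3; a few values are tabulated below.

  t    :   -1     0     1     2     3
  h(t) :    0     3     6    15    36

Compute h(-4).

First differences: 3, 3, 9, 21. Second differences: 0, 6, 12. Third differences: 6, 6.
Level-3 differences are constant, so h has degree 3.
Fitting a degree-3 polynomial gives h(t) = t³ + 2t + 3.
Then h(-4) = -69.

-69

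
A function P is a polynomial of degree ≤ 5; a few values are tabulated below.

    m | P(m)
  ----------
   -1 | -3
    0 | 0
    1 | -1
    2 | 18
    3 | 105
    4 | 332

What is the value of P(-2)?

-10

Write P(m) = am^5 + bm^4 + cm³ + dm² + em + p; the 6 given values yield a linear system in the 6 coefficients.
Solving, the leading coefficient vanishes, and P(m) = m^4 + 2m³ - 3m² - m.
Then P(-2) = -10.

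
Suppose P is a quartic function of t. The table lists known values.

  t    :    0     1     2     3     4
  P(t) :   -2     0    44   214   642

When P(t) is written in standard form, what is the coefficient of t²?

Write P(t) = at^4 + bt³ + ct² + dt + e; the 5 given values yield a linear system in the 5 coefficients.
Solving, P(t) = 2t^4 + 2t³ + t² - 3t - 2.
The coefficient of t² is 1.

1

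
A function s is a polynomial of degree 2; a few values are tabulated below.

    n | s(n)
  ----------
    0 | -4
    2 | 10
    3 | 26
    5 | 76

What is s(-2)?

6

Write s(n) = an² + bn + c; the 4 given values yield a linear system in the 3 coefficients.
Solving, s(n) = 3n² + n - 4.
Then s(-2) = 6.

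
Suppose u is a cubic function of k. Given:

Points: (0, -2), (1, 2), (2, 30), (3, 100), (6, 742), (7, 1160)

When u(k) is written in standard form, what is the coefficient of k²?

Write u(k) = ak³ + bk² + ck + d; the 6 given values yield a linear system in the 4 coefficients.
Solving, u(k) = 3k³ + 3k² - 2k - 2.
The coefficient of k² is 3.

3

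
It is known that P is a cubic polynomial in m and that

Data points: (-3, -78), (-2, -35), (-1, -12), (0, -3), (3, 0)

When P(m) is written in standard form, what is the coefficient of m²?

Write P(m) = am³ + bm² + cm + d; the 5 given values yield a linear system in the 4 coefficients.
Solving, P(m) = m³ - 4m² + 4m - 3.
The coefficient of m² is -4.

-4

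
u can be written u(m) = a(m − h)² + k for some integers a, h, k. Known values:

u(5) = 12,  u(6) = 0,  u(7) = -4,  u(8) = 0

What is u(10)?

First differences -12, -4, 4; second difference 8 = 2a, so a = 4.
Expanding, the m-coefficient is −2ah = -8h; matching it to the data gives h = 7, and then k = -4.
So u(m) = 4(m − 7)² − 4.
u(10) = 4·3² − 4 = 32.

32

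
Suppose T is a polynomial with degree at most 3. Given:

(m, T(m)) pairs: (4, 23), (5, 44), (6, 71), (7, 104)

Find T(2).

-1

First differences: 21, 27, 33. Second differences: 6, 6.
Level-2 differences are constant, so T has degree 2.
Fitting a degree-2 polynomial gives T(m) = 3m² - 6m - 1.
Then T(2) = -1.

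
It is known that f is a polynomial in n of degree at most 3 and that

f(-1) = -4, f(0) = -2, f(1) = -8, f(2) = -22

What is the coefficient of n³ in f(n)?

First differences: 2, -6, -14. Second differences: -8, -8.
Level-2 differences are constant, so f has degree 2.
Fitting a degree-2 polynomial gives f(n) = -4n² - 2n - 2.
The coefficient of n³ is 0.

0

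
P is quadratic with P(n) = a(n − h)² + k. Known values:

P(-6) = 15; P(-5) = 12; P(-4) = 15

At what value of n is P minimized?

-5

First differences -3, 3; second difference 6 = 2a, so a = 3.
Expanding, the n-coefficient is −2ah = -6h; matching it to the data gives h = -5, and then k = 12.
So P(n) = 3(n + 5)² + 12.
Hence h = -5.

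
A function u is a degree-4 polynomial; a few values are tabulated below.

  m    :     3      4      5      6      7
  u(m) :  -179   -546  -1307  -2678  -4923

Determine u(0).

-2

Write u(m) = am^4 + bm³ + cm² + dm + e; the 5 given values yield a linear system in the 5 coefficients.
Solving, u(m) = -2m^4 - 3m² + 4m - 2.
Then u(0) = -2.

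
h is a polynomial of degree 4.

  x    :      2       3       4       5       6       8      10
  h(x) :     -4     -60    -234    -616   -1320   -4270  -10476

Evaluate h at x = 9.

-6864

Write h(x) = ax^4 + bx³ + cx² + dx + e; the 7 given values yield a linear system in the 5 coefficients.
Solving, h(x) = -x^4 - x³ + 5x² + 3x - 6.
Then h(9) = -6864.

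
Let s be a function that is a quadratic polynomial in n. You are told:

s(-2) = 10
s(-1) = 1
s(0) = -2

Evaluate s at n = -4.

Write s(n) = an² + bn + c; the 3 given values yield a linear system in the 3 coefficients.
Solving, s(n) = 3n² - 2.
Then s(-4) = 46.

46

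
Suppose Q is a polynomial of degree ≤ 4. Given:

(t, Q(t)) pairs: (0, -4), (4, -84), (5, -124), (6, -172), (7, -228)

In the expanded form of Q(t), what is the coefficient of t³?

0

Write Q(t) = at^4 + bt³ + ct² + dt + e; the 5 given values yield a linear system in the 5 coefficients.
Solving, the top 2 coefficients vanish, and Q(t) = -4t² - 4t - 4.
The coefficient of t³ is 0.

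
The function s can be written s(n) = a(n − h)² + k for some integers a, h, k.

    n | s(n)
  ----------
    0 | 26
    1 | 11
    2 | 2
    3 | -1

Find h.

3

First differences -15, -9, -3; second difference 6 = 2a, so a = 3.
Expanding, the n-coefficient is −2ah = -6h; matching it to the data gives h = 3, and then k = -1.
So s(n) = 3(n − 3)² − 1.
Hence h = 3.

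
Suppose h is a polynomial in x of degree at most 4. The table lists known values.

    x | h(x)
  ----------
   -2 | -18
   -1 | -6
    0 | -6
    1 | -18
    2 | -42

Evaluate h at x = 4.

First differences: 12, 0, -12, -24. Second differences: -12, -12, -12.
Level-2 differences are constant, so h has degree 2.
Fitting a degree-2 polynomial gives h(x) = -6x² - 6x - 6.
Then h(4) = -126.

-126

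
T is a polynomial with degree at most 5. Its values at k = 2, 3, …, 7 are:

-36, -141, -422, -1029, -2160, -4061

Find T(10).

First differences: -105, -281, -607, -1131, -1901. Second differences: -176, -326, -524, -770. Third differences: -150, -198, -246. Fourth differences: -48, -48.
Level-4 differences are constant, so T has degree 4.
Fitting a degree-4 polynomial gives T(k) = -2k^4 + 3k³ - 5k² - 7k + 6.
Then T(10) = -17564.

-17564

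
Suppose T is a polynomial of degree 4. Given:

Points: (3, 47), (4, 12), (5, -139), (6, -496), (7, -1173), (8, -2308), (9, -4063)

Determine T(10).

-6624

Write T(m) = am^4 + bm³ + cm² + dm + e; the 7 given values yield a linear system in the 5 coefficients.
Solving, T(m) = -m^4 + 3m³ + 3m² + 8m - 4.
Then T(10) = -6624.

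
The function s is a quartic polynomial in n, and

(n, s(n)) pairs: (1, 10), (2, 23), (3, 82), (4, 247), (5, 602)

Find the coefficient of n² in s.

-2

Write s(n) = an^4 + bn³ + cn² + dn + e; the 5 given values yield a linear system in the 5 coefficients.
Solving, s(n) = n^4 - 2n² + 4n + 7.
The coefficient of n² is -2.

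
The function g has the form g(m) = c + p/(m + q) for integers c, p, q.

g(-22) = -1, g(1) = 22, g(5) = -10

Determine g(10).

(g(m) − c)(m + q) = p for each data point; the three points give a linear system in c and q, then p follows.
Solving: c = -2, q = -2, p = -24, so g(m) = -2 − 24/(m − 2).
Then g(10) = -2 − 24/8 = -5.

-5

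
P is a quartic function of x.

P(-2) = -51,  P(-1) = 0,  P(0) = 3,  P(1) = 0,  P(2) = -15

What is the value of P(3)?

Write P(x) = ax^4 + bx³ + cx² + dx + e; the 5 given values yield a linear system in the 5 coefficients.
Solving, P(x) = -2x^4 + 3x³ - x² - 3x + 3.
Then P(3) = -96.

-96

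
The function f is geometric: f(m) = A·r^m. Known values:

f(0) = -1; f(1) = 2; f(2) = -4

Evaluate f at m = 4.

Consecutive ratio: 2/(-1) = -2, and -4/2 = -2, so r = -2.
Then A·(-2)^0 = -1 gives A = -1, and f(m) = -1·(-2)^m.
f(4) = -1·(-2)^4 = -16.

-16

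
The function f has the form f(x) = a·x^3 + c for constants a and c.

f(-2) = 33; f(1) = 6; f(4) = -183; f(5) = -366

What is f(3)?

-72

From f(-2) = 33 and f(1) = 6: -8a + c = 33 and 1a + c = 6.
Subtracting: 9a = -27, so a = -3; then c = 33 − (-3)·(-8) = 9.
So f(x) = -3x³ + 9, and f(3) = -72.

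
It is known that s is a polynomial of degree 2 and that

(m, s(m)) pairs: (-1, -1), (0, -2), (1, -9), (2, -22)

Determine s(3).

-41

First differences: -1, -7, -13. Second differences: -6, -6.
Level-2 differences are constant, so s has degree 2.
Fitting a degree-2 polynomial gives s(m) = -3m² - 4m - 2.
Then s(3) = -41.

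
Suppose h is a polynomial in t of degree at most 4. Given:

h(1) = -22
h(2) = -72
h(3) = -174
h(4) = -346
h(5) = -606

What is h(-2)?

Write h(t) = at^4 + bt³ + ct² + dt + e; the 5 given values yield a linear system in the 5 coefficients.
Solving, the leading coefficient vanishes, and h(t) = -3t³ - 8t² - 5t - 6.
Then h(-2) = -4.

-4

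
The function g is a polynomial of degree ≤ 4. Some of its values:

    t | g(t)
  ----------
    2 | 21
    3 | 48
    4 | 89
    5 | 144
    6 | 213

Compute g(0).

9

Write g(t) = at^4 + bt³ + ct² + dt + e; the 5 given values yield a linear system in the 5 coefficients.
Solving, the top 2 coefficients vanish, and g(t) = 7t² - 8t + 9.
Then g(0) = 9.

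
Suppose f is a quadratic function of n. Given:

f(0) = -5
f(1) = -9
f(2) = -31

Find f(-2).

Write f(n) = an² + bn + c; the 3 given values yield a linear system in the 3 coefficients.
Solving, f(n) = -9n² + 5n - 5.
Then f(-2) = -51.

-51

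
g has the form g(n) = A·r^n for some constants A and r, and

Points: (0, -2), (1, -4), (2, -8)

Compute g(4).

-32

Consecutive ratio: -4/(-2) = 2, and -8/(-4) = 2, so r = 2.
Then A·2^0 = -2 gives A = -2, and g(n) = -2·2^n.
g(4) = -2·2^4 = -32.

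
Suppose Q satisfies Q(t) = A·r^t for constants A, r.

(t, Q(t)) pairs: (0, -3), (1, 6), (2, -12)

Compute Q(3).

24

Consecutive ratio: 6/(-3) = -2, and -12/6 = -2, so r = -2.
Then A·(-2)^0 = -3 gives A = -3, and Q(t) = -3·(-2)^t.
Q(3) = -3·(-2)^3 = 24.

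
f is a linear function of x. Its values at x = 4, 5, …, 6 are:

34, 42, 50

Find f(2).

18

First differences: 8, 8.
Level-1 differences are constant, so f has degree 1.
Fitting a degree-1 polynomial gives f(x) = 8x + 2.
Then f(2) = 18.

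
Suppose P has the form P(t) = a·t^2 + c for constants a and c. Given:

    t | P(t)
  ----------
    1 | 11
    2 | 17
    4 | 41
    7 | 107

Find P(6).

81

From P(1) = 11 and P(2) = 17: 1a + c = 11 and 4a + c = 17.
Subtracting: 3a = 6, so a = 2; then c = 11 − 2·1 = 9.
So P(t) = 2t² + 9, and P(6) = 81.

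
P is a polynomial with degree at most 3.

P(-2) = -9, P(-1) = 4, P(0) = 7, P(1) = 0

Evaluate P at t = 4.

First differences: 13, 3, -7. Second differences: -10, -10.
Level-2 differences are constant, so P has degree 2.
Fitting a degree-2 polynomial gives P(t) = -5t² - 2t + 7.
Then P(4) = -81.

-81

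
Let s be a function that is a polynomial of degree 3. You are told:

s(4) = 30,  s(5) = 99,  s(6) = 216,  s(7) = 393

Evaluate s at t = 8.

642

Write s(t) = at³ + bt² + ct + d; the 4 given values yield a linear system in the 4 coefficients.
Solving, s(t) = 2t³ - 6t² + t - 6.
Then s(8) = 642.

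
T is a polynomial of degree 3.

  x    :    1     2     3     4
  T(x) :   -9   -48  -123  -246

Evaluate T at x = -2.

Write T(x) = ax³ + bx² + cx + d; the 4 given values yield a linear system in the 4 coefficients.
Solving, T(x) = -2x³ - 6x² - 7x + 6.
Then T(-2) = 12.

12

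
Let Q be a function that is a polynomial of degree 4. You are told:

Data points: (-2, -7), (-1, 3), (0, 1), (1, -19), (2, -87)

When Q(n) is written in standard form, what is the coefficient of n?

-8

Write Q(n) = an^4 + bn³ + cn² + dn + e; the 5 given values yield a linear system in the 5 coefficients.
Solving, Q(n) = -n^4 - 3n³ - 8n² - 8n + 1.
The coefficient of n is -8.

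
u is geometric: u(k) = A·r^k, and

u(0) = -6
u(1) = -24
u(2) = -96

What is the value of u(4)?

-1536

Consecutive ratio: -24/(-6) = 4, and -96/(-24) = 4, so r = 4.
Then A·4^0 = -6 gives A = -6, and u(k) = -6·4^k.
u(4) = -6·4^4 = -1536.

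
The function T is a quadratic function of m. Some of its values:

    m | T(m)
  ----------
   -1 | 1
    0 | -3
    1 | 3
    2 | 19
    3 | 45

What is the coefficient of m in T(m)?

1

Write T(m) = am² + bm + c; the 5 given values yield a linear system in the 3 coefficients.
Solving, T(m) = 5m² + m - 3.
The coefficient of m is 1.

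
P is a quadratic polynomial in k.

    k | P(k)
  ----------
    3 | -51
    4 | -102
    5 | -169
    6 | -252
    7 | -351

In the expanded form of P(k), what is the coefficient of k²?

-8

First differences: -51, -67, -83, -99. Second differences: -16, -16, -16.
Level-2 differences are constant, so P has degree 2.
Fitting a degree-2 polynomial gives P(k) = -8k² + 5k + 6.
The coefficient of k² is -8.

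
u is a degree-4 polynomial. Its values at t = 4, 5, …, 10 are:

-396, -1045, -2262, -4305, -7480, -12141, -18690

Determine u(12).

First differences: -649, -1217, -2043, -3175, -4661, -6549. Second differences: -568, -826, -1132, -1486, -1888. Third differences: -258, -306, -354, -402. Fourth differences: -48, -48, -48.
Level-4 differences are constant, so u has degree 4.
Fitting a degree-4 polynomial gives u(t) = -2t^4 + t³ + 3t² + t.
Then u(12) = -39300.

-39300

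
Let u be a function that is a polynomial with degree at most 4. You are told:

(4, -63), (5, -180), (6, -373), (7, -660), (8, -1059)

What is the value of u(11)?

-3108

Write u(m) = am^4 + bm³ + cm² + dm + e; the 5 given values yield a linear system in the 5 coefficients.
Solving, the leading coefficient vanishes, and u(m) = -3m³ + 7m² + 3m + 5.
Then u(11) = -3108.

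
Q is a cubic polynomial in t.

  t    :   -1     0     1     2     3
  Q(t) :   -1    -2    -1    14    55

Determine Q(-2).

-10

First differences: -1, 1, 15, 41. Second differences: 2, 14, 26. Third differences: 12, 12.
Level-3 differences are constant, so Q has degree 3.
Fitting a degree-3 polynomial gives Q(t) = 2t³ + t² - 2t - 2.
Then Q(-2) = -10.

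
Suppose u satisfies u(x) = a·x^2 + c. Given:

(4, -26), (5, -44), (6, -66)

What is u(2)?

-2

From u(4) = -26 and u(5) = -44: 16a + c = -26 and 25a + c = -44.
Subtracting: 9a = -18, so a = -2; then c = -26 − (-2)·16 = 6.
So u(x) = -2x² + 6, and u(2) = -2.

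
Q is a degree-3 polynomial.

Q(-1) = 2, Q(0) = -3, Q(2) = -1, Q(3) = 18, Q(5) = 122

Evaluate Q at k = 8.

Write Q(k) = ak³ + bk² + ck + d; the 5 given values yield a linear system in the 4 coefficients.
Solving, Q(k) = k³ + k² - 5k - 3.
Then Q(8) = 533.

533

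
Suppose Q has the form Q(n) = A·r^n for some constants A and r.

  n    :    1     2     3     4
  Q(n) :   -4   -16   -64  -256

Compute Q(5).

-1024

Consecutive ratio: -16/(-4) = 4, and -64/(-16) = 4, so r = 4.
Then A·4^1 = -4 gives A = -1, and Q(n) = -1·4^n.
Q(5) = -1·4^5 = -1024.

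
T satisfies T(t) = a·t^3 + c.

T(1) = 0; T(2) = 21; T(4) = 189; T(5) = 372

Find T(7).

1026

From T(1) = 0 and T(2) = 21: 1a + c = 0 and 8a + c = 21.
Subtracting: 7a = 21, so a = 3; then c = 0 − 3·1 = -3.
So T(t) = 3t³ − 3, and T(7) = 1026.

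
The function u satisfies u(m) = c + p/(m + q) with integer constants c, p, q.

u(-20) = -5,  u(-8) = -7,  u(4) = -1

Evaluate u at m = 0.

(u(m) − c)(m + q) = p for each data point; the three points give a linear system in c and q, then p follows.
Solving: c = -4, q = 2, p = 18, so u(m) = -4 + 18/(m + 2).
Then u(0) = -4 + 18/2 = 5.

5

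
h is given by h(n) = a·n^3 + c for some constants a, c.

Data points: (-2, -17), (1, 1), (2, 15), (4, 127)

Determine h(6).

From h(-2) = -17 and h(1) = 1: -8a + c = -17 and 1a + c = 1.
Subtracting: 9a = 18, so a = 2; then c = -17 − 2·(-8) = -1.
So h(n) = 2n³ − 1, and h(6) = 431.

431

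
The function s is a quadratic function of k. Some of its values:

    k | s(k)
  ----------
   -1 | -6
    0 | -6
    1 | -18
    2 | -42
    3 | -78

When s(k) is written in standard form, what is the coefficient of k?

First differences: 0, -12, -24, -36. Second differences: -12, -12, -12.
Level-2 differences are constant, so s has degree 2.
Fitting a degree-2 polynomial gives s(k) = -6k² - 6k - 6.
The coefficient of k is -6.

-6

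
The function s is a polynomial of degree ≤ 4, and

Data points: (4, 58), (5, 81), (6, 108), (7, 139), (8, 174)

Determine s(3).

First differences: 23, 27, 31, 35. Second differences: 4, 4, 4.
Level-2 differences are constant, so s has degree 2.
Fitting a degree-2 polynomial gives s(x) = 2x² + 5x + 6.
Then s(3) = 39.

39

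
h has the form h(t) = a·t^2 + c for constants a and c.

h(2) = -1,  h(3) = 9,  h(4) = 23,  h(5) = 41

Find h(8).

119

From h(2) = -1 and h(3) = 9: 4a + c = -1 and 9a + c = 9.
Subtracting: 5a = 10, so a = 2; then c = -1 − 2·4 = -9.
So h(t) = 2t² − 9, and h(8) = 119.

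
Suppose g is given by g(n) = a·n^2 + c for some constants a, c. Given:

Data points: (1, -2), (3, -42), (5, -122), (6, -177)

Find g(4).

From g(1) = -2 and g(3) = -42: 1a + c = -2 and 9a + c = -42.
Subtracting: 8a = -40, so a = -5; then c = -2 − (-5)·1 = 3.
So g(n) = -5n² + 3, and g(4) = -77.

-77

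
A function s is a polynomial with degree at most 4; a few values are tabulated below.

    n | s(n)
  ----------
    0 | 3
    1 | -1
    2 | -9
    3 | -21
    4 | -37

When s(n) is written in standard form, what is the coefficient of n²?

-2

First differences: -4, -8, -12, -16. Second differences: -4, -4, -4.
Level-2 differences are constant, so s has degree 2.
Fitting a degree-2 polynomial gives s(n) = -2n² - 2n + 3.
The coefficient of n² is -2.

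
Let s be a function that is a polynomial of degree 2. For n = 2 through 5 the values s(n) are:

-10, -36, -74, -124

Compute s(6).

-186

First differences: -26, -38, -50. Second differences: -12, -12.
Level-2 differences are constant, so s has degree 2.
Fitting a degree-2 polynomial gives s(n) = -6n² + 4n + 6.
Then s(6) = -186.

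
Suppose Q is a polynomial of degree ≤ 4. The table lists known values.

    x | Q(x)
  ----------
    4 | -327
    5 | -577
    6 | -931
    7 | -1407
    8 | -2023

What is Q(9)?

Write Q(x) = ax^4 + bx³ + cx² + dx + e; the 5 given values yield a linear system in the 5 coefficients.
Solving, the leading coefficient vanishes, and Q(x) = -3x³ - 7x² - 4x - 7.
Then Q(9) = -2797.

-2797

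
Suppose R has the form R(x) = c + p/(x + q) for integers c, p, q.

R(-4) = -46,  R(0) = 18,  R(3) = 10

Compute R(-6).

-14

(R(x) − c)(x + q) = p for each data point; the three points give a linear system in c and q, then p follows.
Solving: c = 2, q = 3, p = 48, so R(x) = 2 + 48/(x + 3).
Then R(-6) = 2 + 48/(-3) = -14.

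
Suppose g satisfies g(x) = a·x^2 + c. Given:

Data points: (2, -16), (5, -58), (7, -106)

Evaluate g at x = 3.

From g(2) = -16 and g(5) = -58: 4a + c = -16 and 25a + c = -58.
Subtracting: 21a = -42, so a = -2; then c = -16 − (-2)·4 = -8.
So g(x) = -2x² − 8, and g(3) = -26.

-26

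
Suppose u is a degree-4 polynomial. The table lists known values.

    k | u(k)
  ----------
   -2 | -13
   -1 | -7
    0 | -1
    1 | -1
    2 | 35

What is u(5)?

1499

Write u(k) = ak^4 + bk³ + ck² + dk + e; the 5 given values yield a linear system in the 5 coefficients.
Solving, u(k) = 2k^4 + 3k³ - 5k² - 1.
Then u(5) = 1499.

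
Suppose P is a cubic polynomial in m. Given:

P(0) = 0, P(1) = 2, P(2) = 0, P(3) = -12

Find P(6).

-168

Write P(m) = am³ + bm² + cm + d; the 4 given values yield a linear system in the 4 coefficients.
Solving, P(m) = -m³ + m² + 2m.
Then P(6) = -168.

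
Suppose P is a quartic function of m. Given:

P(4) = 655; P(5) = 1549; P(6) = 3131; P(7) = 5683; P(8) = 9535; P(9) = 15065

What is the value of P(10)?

First differences: 894, 1582, 2552, 3852, 5530. Second differences: 688, 970, 1300, 1678. Third differences: 282, 330, 378. Fourth differences: 48, 48.
Level-4 differences are constant, so P has degree 4.
Extending the table by one column gives the next first difference 7634, so P(10) = 15065 + 7634 = 22699.

22699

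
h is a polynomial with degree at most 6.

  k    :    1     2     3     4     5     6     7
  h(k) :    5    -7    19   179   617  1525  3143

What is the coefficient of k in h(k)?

7

Write h(k) = ak^6 + bk^5 + ck^4 + dk³ + ek² + pk + q; the 7 given values yield a linear system in the 7 coefficients.
Solving, the top 2 coefficients vanish, and h(k) = 2k^4 - 4k³ - 7k² + 7k + 7.
The coefficient of k is 7.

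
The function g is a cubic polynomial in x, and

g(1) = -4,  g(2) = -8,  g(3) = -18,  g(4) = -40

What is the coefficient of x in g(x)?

Write g(x) = ax³ + bx² + cx + d; the 4 given values yield a linear system in the 4 coefficients.
Solving, g(x) = -x³ + 3x² - 6x.
The coefficient of x is -6.

-6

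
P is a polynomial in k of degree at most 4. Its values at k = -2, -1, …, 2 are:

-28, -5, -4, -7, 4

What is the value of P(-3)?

-91

First differences: 23, 1, -3, 11. Second differences: -22, -4, 14. Third differences: 18, 18.
Level-3 differences are constant, so P has degree 3.
Fitting a degree-3 polynomial gives P(k) = 3k³ - 2k² - 4k - 4.
Then P(-3) = -91.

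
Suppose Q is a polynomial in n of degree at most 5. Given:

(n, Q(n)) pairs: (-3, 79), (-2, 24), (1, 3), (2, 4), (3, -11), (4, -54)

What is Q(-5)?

Write Q(n) = an^5 + bn^4 + cn³ + dn² + en + p; the 6 given values yield a linear system in the 6 coefficients.
Solving, the top 2 coefficients vanish, and Q(n) = -2n³ + 4n² + 3n - 2.
Then Q(-5) = 333.

333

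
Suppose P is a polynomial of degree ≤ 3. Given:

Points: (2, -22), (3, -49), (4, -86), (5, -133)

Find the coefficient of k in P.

-2

Write P(k) = ak³ + bk² + ck + d; the 4 given values yield a linear system in the 4 coefficients.
Solving, the leading coefficient vanishes, and P(k) = -5k² - 2k + 2.
The coefficient of k is -2.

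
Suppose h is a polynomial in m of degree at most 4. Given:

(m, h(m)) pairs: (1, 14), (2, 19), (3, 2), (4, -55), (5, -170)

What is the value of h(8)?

-1043

First differences: 5, -17, -57, -115. Second differences: -22, -40, -58. Third differences: -18, -18.
Level-3 differences are constant, so h has degree 3.
Fitting a degree-3 polynomial gives h(m) = -3m³ + 7m² + 5m + 5.
Then h(8) = -1043.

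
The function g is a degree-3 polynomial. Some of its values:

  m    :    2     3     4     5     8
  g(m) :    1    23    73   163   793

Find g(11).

2215

Write g(m) = am³ + bm² + cm + d; the 5 given values yield a linear system in the 4 coefficients.
Solving, g(m) = 2m³ - 4m² + 4m - 7.
Then g(11) = 2215.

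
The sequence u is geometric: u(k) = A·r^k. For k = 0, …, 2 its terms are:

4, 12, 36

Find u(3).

Consecutive ratio: 12/4 = 3, and 36/12 = 3, so r = 3.
Then A·3^0 = 4 gives A = 4, and u(k) = 4·3^k.
u(3) = 4·3^3 = 108.

108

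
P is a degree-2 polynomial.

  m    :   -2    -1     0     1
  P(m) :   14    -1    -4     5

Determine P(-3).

41

Write P(m) = am² + bm + c; the 4 given values yield a linear system in the 3 coefficients.
Solving, P(m) = 6m² + 3m - 4.
Then P(-3) = 41.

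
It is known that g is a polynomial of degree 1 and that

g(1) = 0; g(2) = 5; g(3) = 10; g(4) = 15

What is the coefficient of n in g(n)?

5

First differences: 5, 5, 5.
Level-1 differences are constant, so g has degree 1.
Fitting a degree-1 polynomial gives g(n) = 5n - 5.
The coefficient of n is 5.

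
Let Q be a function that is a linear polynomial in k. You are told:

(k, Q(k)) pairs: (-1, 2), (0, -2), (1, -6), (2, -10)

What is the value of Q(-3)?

10

First differences: -4, -4, -4.
Level-1 differences are constant, so Q has degree 1.
Fitting a degree-1 polynomial gives Q(k) = -4k - 2.
Then Q(-3) = 10.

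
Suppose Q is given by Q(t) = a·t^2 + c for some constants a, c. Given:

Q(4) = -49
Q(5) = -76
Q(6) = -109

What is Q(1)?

-4

From Q(4) = -49 and Q(5) = -76: 16a + c = -49 and 25a + c = -76.
Subtracting: 9a = -27, so a = -3; then c = -49 − (-3)·16 = -1.
So Q(t) = -3t² − 1, and Q(1) = -4.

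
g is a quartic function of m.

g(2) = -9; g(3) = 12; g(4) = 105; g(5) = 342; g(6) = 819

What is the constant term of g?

Write g(m) = am^4 + bm³ + cm² + dm + e; the 5 given values yield a linear system in the 5 coefficients.
Solving, g(m) = m^4 - 2m³ - m² - m - 3.
The constant term is g(0) = -3.

-3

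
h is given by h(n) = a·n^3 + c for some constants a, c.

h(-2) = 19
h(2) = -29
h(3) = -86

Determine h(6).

-653

From h(-2) = 19 and h(2) = -29: -8a + c = 19 and 8a + c = -29.
Subtracting: 16a = -48, so a = -3; then c = 19 − (-3)·(-8) = -5.
So h(n) = -3n³ − 5, and h(6) = -653.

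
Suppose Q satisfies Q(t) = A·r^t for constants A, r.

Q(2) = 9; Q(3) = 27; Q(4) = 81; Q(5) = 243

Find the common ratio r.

3

Consecutive ratio: 27/9 = 3, and 81/27 = 3, so r = 3.
Then A·3^2 = 9 gives A = 1, and Q(t) = 1·3^t.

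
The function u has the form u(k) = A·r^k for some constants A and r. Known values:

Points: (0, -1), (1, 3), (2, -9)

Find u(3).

27

Consecutive ratio: 3/(-1) = -3, and -9/3 = -3, so r = -3.
Then A·(-3)^0 = -1 gives A = -1, and u(k) = -1·(-3)^k.
u(3) = -1·(-3)^3 = 27.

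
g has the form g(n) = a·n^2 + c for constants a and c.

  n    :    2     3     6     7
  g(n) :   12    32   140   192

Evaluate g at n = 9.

320

From g(2) = 12 and g(3) = 32: 4a + c = 12 and 9a + c = 32.
Subtracting: 5a = 20, so a = 4; then c = 12 − 4·4 = -4.
So g(n) = 4n² − 4, and g(9) = 320.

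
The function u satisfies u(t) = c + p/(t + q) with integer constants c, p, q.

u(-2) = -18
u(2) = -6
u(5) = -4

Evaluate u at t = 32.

(u(t) − c)(t + q) = p for each data point; the three points give a linear system in c and q, then p follows.
Solving: c = 0, q = 4, p = -36, so u(t) = -36/(t + 4).
Then u(32) = 0 − 36/36 = -1.

-1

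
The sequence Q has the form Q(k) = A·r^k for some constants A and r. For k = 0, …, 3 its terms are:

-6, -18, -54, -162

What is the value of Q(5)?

-1458

Consecutive ratio: -18/(-6) = 3, and -54/(-18) = 3, so r = 3.
Then A·3^0 = -6 gives A = -6, and Q(k) = -6·3^k.
Q(5) = -6·3^5 = -1458.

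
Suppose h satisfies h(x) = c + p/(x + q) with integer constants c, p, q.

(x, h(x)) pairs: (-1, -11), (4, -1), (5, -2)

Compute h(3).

1

(h(x) − c)(x + q) = p for each data point; the three points give a linear system in c and q, then p follows.
Solving: c = -5, q = -1, p = 12, so h(x) = -5 + 12/(x − 1).
Then h(3) = -5 + 12/2 = 1.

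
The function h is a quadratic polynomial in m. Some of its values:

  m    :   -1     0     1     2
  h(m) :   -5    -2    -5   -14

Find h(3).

First differences: 3, -3, -9. Second differences: -6, -6.
Level-2 differences are constant, so h has degree 2.
Fitting a degree-2 polynomial gives h(m) = -3m² - 2.
Then h(3) = -29.

-29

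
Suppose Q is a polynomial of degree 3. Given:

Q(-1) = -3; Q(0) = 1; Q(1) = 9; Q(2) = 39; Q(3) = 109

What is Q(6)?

First differences: 4, 8, 30, 70. Second differences: 4, 22, 40. Third differences: 18, 18.
Level-3 differences are constant, so Q has degree 3.
Fitting a degree-3 polynomial gives Q(n) = 3n³ + 2n² + 3n + 1.
Then Q(6) = 739.

739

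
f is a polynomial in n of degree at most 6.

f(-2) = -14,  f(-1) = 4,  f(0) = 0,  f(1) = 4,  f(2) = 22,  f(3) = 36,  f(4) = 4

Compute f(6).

First differences: 18, -4, 4, 18, 14, -32. Second differences: -22, 8, 14, -4, -46. Third differences: 30, 6, -18, -42. Fourth differences: -24, -24, -24.
Level-4 differences are constant, so f has degree 4.
Fitting a degree-4 polynomial gives f(n) = -n^4 + 3n³ + 5n² - 3n.
Then f(6) = -486.

-486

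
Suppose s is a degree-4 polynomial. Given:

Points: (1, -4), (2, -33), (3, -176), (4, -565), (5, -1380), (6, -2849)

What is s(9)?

-14180

First differences: -29, -143, -389, -815, -1469. Second differences: -114, -246, -426, -654. Third differences: -132, -180, -228. Fourth differences: -48, -48.
Level-4 differences are constant, so s has degree 4.
Fitting a degree-4 polynomial gives s(t) = -2t^4 - 2t³ + 5t² - 5.
Then s(9) = -14180.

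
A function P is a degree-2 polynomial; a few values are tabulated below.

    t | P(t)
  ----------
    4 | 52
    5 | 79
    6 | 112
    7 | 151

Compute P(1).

First differences: 27, 33, 39. Second differences: 6, 6.
Level-2 differences are constant, so P has degree 2.
Fitting a degree-2 polynomial gives P(t) = 3t² + 4.
Then P(1) = 7.

7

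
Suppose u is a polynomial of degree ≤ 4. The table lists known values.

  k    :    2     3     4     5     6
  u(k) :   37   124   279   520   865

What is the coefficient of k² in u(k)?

7

First differences: 87, 155, 241, 345. Second differences: 68, 86, 104. Third differences: 18, 18.
Level-3 differences are constant, so u has degree 3.
Fitting a degree-3 polynomial gives u(k) = 3k³ + 7k² - 5k - 5.
The coefficient of k² is 7.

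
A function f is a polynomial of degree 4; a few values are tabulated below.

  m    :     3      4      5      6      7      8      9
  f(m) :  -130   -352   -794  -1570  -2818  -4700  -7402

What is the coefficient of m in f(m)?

-3

First differences: -222, -442, -776, -1248, -1882, -2702. Second differences: -220, -334, -472, -634, -820. Third differences: -114, -138, -162, -186. Fourth differences: -24, -24, -24.
Level-4 differences are constant, so f has degree 4.
Fitting a degree-4 polynomial gives f(m) = -m^4 - m³ - m² - 3m - 4.
The coefficient of m is -3.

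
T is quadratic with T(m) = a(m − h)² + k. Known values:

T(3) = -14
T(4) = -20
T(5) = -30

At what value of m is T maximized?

2

First differences -6, -10; second difference -4 = 2a, so a = -2.
Expanding, the m-coefficient is −2ah = 4h; matching it to the data gives h = 2, and then k = -12.
So T(m) = -2(m − 2)² − 12.
Hence h = 2.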